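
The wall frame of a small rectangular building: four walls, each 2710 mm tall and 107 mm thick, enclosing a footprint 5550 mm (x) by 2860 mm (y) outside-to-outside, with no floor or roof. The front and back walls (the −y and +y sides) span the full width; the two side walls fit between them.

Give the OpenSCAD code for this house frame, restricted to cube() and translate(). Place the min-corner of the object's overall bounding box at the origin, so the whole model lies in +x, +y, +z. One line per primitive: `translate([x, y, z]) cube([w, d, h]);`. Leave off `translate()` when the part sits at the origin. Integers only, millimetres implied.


cube([5550, 107, 2710]);
translate([0, 2753, 0]) cube([5550, 107, 2710]);
translate([0, 107, 0]) cube([107, 2646, 2710]);
translate([5443, 107, 0]) cube([107, 2646, 2710]);


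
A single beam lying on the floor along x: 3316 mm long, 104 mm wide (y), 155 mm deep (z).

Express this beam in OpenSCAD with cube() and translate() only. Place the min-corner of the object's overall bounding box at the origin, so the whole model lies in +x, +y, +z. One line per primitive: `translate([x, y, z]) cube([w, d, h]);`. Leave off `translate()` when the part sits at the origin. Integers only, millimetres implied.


cube([3316, 104, 155]);


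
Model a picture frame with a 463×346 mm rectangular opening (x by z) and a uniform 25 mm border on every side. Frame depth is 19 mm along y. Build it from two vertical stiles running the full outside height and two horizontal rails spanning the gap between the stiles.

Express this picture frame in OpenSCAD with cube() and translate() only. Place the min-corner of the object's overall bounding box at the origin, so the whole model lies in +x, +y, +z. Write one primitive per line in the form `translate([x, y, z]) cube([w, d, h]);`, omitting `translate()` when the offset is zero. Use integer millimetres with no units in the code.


cube([25, 19, 396]);
translate([488, 0, 0]) cube([25, 19, 396]);
translate([25, 0, 0]) cube([463, 19, 25]);
translate([25, 0, 371]) cube([463, 19, 25]);


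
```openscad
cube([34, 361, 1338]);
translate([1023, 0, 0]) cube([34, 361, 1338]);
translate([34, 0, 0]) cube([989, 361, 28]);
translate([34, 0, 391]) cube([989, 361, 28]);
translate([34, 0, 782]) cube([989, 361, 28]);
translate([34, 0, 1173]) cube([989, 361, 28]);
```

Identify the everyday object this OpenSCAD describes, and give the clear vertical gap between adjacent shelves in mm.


A bookshelf. The clear shelf gap is 363 mm.

Two tall side panels with 4 horizontal boards between them — a bookshelf. The first two shelf undersides are at z = 0 and z = 391; with shelf thickness 28, the clear gap is 391 − 0 − 28 = 363 mm.


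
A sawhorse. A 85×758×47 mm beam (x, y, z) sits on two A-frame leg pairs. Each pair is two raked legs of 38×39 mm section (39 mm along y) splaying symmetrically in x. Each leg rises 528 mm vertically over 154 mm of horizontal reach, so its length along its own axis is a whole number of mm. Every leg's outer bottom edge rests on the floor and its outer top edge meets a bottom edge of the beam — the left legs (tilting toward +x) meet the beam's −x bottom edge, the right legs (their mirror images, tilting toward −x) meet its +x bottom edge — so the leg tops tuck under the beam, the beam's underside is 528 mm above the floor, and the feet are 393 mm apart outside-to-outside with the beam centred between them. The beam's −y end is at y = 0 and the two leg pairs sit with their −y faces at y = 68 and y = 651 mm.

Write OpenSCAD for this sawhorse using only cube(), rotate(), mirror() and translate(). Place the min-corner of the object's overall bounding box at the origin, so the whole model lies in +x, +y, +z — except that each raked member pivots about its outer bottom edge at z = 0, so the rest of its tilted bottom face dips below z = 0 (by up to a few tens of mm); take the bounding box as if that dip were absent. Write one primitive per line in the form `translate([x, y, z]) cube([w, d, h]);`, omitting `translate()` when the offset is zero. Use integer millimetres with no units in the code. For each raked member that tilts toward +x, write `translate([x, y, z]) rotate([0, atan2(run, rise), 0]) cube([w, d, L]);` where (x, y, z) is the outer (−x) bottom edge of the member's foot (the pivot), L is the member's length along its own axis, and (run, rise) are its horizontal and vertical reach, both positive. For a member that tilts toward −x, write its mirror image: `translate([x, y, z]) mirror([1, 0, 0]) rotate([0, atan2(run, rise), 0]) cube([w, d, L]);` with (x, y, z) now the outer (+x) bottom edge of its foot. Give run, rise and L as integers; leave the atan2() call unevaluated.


translate([154, 0, 528]) cube([85, 758, 47]);
translate([0, 68, 0]) rotate([0, atan2(154, 528), 0]) cube([38, 39, 550]);
translate([393, 68, 0]) mirror([1, 0, 0]) rotate([0, atan2(154, 528), 0]) cube([38, 39, 550]);
translate([0, 651, 0]) rotate([0, atan2(154, 528), 0]) cube([38, 39, 550]);
translate([393, 651, 0]) mirror([1, 0, 0]) rotate([0, atan2(154, 528), 0]) cube([38, 39, 550]);


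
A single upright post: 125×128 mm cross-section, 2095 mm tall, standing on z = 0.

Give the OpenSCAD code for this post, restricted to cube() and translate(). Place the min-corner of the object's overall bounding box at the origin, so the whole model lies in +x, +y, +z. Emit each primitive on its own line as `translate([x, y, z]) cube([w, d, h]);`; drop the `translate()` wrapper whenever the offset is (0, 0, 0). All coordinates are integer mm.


cube([125, 128, 2095]);


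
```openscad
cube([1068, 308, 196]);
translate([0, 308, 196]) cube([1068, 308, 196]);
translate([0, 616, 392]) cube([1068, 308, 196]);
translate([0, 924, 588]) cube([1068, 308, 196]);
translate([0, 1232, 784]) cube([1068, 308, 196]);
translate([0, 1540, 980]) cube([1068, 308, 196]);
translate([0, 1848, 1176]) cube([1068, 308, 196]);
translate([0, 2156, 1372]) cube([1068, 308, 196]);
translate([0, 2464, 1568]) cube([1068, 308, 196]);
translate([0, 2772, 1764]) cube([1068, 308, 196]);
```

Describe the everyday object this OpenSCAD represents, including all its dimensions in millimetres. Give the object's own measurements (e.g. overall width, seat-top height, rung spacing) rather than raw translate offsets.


A straight staircase of 10 solid steps. Each step is 1068 mm wide (x), 308 mm deep (y, the going) and 196 mm tall (the rise). The first step rests on the floor; each subsequent step sits one going further in +y and one rise higher in +z, directly behind and above the previous step with no overlap.


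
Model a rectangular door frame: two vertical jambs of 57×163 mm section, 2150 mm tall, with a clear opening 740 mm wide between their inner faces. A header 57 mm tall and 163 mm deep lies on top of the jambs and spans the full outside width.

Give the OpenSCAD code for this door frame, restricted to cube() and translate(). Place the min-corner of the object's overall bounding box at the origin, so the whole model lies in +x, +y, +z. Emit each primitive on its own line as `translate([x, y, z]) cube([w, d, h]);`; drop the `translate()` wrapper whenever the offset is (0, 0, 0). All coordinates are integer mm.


cube([57, 163, 2150]);
translate([797, 0, 0]) cube([57, 163, 2150]);
translate([0, 0, 2150]) cube([854, 163, 57]);


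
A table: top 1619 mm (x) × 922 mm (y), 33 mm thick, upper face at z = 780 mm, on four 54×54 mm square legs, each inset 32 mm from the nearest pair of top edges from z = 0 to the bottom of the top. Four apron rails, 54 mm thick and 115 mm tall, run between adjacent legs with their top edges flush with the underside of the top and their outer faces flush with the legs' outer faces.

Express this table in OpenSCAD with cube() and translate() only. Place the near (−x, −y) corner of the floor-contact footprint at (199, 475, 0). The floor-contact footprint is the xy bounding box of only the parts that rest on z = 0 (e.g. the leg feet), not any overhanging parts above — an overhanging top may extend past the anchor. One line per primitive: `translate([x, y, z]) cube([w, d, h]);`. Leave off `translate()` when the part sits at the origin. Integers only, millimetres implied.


translate([167, 443, 747]) cube([1619, 922, 33]);
translate([199, 475, 0]) cube([54, 54, 747]);
translate([1700, 475, 0]) cube([54, 54, 747]);
translate([199, 1279, 0]) cube([54, 54, 747]);
translate([1700, 1279, 0]) cube([54, 54, 747]);
translate([253, 475, 632]) cube([1447, 54, 115]);
translate([253, 1279, 632]) cube([1447, 54, 115]);
translate([199, 529, 632]) cube([54, 750, 115]);
translate([1700, 529, 632]) cube([54, 750, 115]);


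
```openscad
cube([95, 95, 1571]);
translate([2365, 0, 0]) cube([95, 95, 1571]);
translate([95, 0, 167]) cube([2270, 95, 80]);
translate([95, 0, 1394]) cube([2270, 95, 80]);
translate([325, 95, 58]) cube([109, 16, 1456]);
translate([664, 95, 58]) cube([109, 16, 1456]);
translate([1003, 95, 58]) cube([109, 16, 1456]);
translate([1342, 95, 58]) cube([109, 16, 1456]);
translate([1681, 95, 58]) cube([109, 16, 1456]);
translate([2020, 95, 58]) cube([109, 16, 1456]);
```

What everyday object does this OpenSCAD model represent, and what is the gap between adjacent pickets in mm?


A fence section. The picket gap is 230 mm.

Two posts, two rails, 6 pickets — a fence section. Span 2270 mm holds 6 pickets of 109 mm with 7 equal gaps: ⌊(2270 − 6·109) / 7⌋ = 230 mm.


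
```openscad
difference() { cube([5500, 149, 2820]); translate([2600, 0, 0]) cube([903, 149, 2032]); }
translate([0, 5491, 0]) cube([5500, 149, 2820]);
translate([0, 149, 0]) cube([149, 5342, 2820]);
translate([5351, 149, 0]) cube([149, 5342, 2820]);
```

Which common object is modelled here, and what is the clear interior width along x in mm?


A single room. The interior width is 5202 mm.

Four walls enclosing a rectangle with a door in the front wall — a room. Outside width 5500 minus two 149 mm walls gives 5202 mm.


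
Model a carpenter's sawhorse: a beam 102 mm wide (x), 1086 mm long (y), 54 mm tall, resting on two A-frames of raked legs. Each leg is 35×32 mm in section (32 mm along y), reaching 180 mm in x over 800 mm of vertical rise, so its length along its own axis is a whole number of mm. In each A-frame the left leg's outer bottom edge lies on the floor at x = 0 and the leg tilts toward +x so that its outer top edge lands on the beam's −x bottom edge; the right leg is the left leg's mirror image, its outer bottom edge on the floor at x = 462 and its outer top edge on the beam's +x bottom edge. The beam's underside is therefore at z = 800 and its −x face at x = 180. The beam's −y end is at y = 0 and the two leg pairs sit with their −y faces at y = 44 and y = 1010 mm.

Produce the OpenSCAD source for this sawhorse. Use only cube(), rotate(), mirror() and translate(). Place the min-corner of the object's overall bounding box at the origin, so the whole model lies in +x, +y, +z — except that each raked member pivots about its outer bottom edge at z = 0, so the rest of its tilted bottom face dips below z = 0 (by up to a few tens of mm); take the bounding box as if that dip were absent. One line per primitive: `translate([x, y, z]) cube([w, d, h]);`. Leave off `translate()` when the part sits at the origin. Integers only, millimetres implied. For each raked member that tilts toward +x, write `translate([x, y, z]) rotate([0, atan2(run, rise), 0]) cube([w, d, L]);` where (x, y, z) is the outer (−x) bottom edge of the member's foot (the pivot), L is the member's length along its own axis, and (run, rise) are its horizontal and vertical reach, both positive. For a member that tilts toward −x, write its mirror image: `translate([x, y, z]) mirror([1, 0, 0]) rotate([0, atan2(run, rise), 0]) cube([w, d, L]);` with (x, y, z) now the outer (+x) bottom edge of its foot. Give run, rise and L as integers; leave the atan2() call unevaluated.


translate([180, 0, 800]) cube([102, 1086, 54]);
translate([0, 44, 0]) rotate([0, atan2(180, 800), 0]) cube([35, 32, 820]);
translate([462, 44, 0]) mirror([1, 0, 0]) rotate([0, atan2(180, 800), 0]) cube([35, 32, 820]);
translate([0, 1010, 0]) rotate([0, atan2(180, 800), 0]) cube([35, 32, 820]);
translate([462, 1010, 0]) mirror([1, 0, 0]) rotate([0, atan2(180, 800), 0]) cube([35, 32, 820]);


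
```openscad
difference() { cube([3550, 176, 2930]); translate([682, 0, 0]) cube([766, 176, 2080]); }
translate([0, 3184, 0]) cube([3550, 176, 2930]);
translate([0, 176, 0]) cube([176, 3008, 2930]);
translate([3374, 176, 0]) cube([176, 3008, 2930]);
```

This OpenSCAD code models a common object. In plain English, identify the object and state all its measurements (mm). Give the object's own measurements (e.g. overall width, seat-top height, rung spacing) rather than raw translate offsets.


A single room: four walls, each 2930 mm tall and 176 mm thick, enclosing an outside footprint 3550×3360 mm (x × y), no floor or roof. The front and back walls (−y and +y sides) run the full x-width; the side walls fit between their inner faces. A door opening 766 mm wide and 2080 mm tall is cut through the front wall from the floor up, its −x edge 682 mm from the wall's −x end.


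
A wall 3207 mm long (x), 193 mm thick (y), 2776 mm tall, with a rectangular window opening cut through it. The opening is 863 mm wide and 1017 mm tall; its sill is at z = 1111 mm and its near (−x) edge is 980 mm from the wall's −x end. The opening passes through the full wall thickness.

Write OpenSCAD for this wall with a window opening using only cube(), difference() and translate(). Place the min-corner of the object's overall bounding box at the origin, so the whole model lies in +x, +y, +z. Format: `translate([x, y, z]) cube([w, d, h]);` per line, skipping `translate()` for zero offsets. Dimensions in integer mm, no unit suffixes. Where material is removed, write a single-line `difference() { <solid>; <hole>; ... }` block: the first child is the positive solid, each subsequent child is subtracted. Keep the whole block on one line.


difference() { cube([3207, 193, 2776]); translate([980, 0, 1111]) cube([863, 193, 1017]); }


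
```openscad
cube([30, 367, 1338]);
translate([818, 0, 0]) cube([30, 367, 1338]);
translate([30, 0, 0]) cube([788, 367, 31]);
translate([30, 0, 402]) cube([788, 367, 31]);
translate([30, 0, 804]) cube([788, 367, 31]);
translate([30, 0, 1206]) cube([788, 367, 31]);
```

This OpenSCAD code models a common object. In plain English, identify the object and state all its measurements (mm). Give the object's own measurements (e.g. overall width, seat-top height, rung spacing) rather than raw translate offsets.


An open bookshelf. Two side panels, each 30 mm thick, 367 mm deep and 1338 mm tall, stand 848 mm apart (outside-to-outside). Between them sit 4 shelves, each 31 mm thick and 367 mm deep, spanning the full gap between the sides. The bottom shelf rests on the floor (its underside at z = 0) and the clear gap between one shelf's top and the next shelf's underside is 371 mm.


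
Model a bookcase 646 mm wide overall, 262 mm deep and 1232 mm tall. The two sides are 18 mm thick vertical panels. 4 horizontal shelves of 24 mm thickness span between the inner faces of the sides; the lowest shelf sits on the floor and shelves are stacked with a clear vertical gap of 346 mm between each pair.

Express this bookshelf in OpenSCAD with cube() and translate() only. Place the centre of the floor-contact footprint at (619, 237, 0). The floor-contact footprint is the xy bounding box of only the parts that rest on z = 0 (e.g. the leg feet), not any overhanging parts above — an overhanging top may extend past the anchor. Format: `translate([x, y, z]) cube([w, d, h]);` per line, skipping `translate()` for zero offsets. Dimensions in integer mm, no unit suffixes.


translate([296, 106, 0]) cube([18, 262, 1232]);
translate([924, 106, 0]) cube([18, 262, 1232]);
translate([314, 106, 0]) cube([610, 262, 24]);
translate([314, 106, 370]) cube([610, 262, 24]);
translate([314, 106, 740]) cube([610, 262, 24]);
translate([314, 106, 1110]) cube([610, 262, 24]);


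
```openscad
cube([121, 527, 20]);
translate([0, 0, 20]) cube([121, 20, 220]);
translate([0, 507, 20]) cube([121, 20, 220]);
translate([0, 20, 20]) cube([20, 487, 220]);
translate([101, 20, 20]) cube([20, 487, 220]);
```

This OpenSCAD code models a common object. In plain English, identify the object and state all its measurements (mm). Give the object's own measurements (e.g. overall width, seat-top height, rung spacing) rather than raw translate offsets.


An open-topped rectangular box: outside dimensions 121×527×240 mm, with a uniform wall and base thickness of 20 mm. The base is a full 121×527 slab on the floor; four walls sit on top of the base. The front and back walls (the −y and +y sides) span the full width; the two side walls fit between them.


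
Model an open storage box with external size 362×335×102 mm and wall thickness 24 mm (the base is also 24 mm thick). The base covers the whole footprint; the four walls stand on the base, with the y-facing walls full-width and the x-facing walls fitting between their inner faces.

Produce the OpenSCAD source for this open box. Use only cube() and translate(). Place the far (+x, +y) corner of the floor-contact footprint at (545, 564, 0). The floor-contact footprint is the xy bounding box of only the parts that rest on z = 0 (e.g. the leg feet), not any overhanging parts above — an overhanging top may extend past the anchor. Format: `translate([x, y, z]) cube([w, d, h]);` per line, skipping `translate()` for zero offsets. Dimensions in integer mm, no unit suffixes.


translate([183, 229, 0]) cube([362, 335, 24]);
translate([183, 229, 24]) cube([362, 24, 78]);
translate([183, 540, 24]) cube([362, 24, 78]);
translate([183, 253, 24]) cube([24, 287, 78]);
translate([521, 253, 24]) cube([24, 287, 78]);


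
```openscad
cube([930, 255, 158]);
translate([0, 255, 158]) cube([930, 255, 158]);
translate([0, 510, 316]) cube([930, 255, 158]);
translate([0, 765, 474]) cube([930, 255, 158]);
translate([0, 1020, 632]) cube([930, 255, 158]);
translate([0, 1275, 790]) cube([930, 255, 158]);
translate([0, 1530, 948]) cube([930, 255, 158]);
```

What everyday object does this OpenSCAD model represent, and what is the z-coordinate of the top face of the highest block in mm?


A staircase. The total rise is 1106 mm.

7 identical blocks, each offset up and back from the previous — a staircase. Each step is 158 mm tall and there are 7 of them, so the total rise is 7 × 158 = 1106 mm.


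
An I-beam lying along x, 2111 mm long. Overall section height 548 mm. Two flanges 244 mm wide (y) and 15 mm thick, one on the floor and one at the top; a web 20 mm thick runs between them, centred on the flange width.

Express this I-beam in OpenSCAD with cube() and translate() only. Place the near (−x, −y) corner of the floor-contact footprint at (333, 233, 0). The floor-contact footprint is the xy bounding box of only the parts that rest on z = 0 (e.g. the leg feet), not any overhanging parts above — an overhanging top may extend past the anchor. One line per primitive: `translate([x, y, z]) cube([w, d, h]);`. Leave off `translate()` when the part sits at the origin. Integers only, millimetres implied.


translate([333, 233, 0]) cube([2111, 244, 15]);
translate([333, 345, 15]) cube([2111, 20, 518]);
translate([333, 233, 533]) cube([2111, 244, 15]);


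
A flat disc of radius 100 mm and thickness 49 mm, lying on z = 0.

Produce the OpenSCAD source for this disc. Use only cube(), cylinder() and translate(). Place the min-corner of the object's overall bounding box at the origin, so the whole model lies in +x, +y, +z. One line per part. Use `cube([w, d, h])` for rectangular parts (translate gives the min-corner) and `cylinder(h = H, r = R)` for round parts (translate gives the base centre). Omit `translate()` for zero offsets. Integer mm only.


translate([100, 100, 0]) cylinder(h = 49, r = 100);


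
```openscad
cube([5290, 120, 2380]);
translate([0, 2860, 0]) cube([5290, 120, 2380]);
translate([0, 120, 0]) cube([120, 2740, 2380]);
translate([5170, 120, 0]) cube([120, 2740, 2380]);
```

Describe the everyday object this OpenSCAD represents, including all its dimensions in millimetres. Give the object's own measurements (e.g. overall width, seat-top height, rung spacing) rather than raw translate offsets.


The wall frame of a small rectangular building: four walls, each 2380 mm tall and 120 mm thick, enclosing a footprint 5290 mm (x) by 2980 mm (y) outside-to-outside, with no floor or roof. The front and back walls (the −y and +y sides) span the full width; the two side walls fit between them.


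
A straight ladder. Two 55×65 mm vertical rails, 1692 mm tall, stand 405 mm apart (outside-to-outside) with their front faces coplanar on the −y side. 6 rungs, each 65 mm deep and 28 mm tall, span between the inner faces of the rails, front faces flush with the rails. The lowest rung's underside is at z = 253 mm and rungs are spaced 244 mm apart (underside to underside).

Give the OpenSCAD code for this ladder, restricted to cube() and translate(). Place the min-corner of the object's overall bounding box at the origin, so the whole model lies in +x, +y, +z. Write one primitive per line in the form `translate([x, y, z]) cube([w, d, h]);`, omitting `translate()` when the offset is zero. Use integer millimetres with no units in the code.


cube([55, 65, 1692]);
translate([350, 0, 0]) cube([55, 65, 1692]);
translate([55, 0, 253]) cube([295, 65, 28]);
translate([55, 0, 497]) cube([295, 65, 28]);
translate([55, 0, 741]) cube([295, 65, 28]);
translate([55, 0, 985]) cube([295, 65, 28]);
translate([55, 0, 1229]) cube([295, 65, 28]);
translate([55, 0, 1473]) cube([295, 65, 28]);


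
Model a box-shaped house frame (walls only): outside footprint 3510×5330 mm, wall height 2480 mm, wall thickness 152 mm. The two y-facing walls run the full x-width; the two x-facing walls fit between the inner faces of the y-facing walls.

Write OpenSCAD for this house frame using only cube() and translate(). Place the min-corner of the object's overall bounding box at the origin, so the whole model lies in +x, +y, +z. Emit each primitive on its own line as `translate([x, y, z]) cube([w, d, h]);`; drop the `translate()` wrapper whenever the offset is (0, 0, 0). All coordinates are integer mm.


cube([3510, 152, 2480]);
translate([0, 5178, 0]) cube([3510, 152, 2480]);
translate([0, 152, 0]) cube([152, 5026, 2480]);
translate([3358, 152, 0]) cube([152, 5026, 2480]);


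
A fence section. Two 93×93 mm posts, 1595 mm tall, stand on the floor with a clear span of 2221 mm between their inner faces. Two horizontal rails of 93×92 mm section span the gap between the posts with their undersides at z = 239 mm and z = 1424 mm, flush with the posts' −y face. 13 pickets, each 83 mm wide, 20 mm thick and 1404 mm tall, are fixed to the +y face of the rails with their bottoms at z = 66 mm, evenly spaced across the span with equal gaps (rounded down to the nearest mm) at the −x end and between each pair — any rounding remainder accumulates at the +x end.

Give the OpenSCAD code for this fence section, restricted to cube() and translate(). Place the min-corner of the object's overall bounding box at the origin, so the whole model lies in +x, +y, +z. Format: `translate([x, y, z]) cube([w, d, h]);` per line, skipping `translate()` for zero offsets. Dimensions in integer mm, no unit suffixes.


cube([93, 93, 1595]);
translate([2314, 0, 0]) cube([93, 93, 1595]);
translate([93, 0, 239]) cube([2221, 93, 92]);
translate([93, 0, 1424]) cube([2221, 93, 92]);
translate([174, 93, 66]) cube([83, 20, 1404]);
translate([338, 93, 66]) cube([83, 20, 1404]);
translate([502, 93, 66]) cube([83, 20, 1404]);
translate([666, 93, 66]) cube([83, 20, 1404]);
translate([830, 93, 66]) cube([83, 20, 1404]);
translate([994, 93, 66]) cube([83, 20, 1404]);
translate([1158, 93, 66]) cube([83, 20, 1404]);
translate([1322, 93, 66]) cube([83, 20, 1404]);
translate([1486, 93, 66]) cube([83, 20, 1404]);
translate([1650, 93, 66]) cube([83, 20, 1404]);
translate([1814, 93, 66]) cube([83, 20, 1404]);
translate([1978, 93, 66]) cube([83, 20, 1404]);
translate([2142, 93, 66]) cube([83, 20, 1404]);


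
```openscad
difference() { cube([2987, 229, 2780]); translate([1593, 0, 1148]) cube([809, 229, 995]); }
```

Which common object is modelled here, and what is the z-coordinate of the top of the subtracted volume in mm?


A wall with a window opening. The window head height is 2143 mm.

A wall with a rectangular opening subtracted — a window. Sill at z = 1148, opening 995 mm tall, so the head is at 1148 + 995 = 2143 mm.


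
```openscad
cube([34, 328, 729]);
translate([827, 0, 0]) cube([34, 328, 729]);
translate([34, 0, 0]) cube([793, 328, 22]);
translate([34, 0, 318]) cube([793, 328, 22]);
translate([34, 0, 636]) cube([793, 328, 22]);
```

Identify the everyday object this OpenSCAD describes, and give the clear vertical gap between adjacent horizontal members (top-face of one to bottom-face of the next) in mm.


A bookshelf. The clear shelf gap is 296 mm.

Two tall side panels with 3 horizontal boards between them — a bookshelf. The first two shelf undersides are at z = 0 and z = 318; with shelf thickness 22, the clear gap is 318 − 0 − 22 = 296 mm.


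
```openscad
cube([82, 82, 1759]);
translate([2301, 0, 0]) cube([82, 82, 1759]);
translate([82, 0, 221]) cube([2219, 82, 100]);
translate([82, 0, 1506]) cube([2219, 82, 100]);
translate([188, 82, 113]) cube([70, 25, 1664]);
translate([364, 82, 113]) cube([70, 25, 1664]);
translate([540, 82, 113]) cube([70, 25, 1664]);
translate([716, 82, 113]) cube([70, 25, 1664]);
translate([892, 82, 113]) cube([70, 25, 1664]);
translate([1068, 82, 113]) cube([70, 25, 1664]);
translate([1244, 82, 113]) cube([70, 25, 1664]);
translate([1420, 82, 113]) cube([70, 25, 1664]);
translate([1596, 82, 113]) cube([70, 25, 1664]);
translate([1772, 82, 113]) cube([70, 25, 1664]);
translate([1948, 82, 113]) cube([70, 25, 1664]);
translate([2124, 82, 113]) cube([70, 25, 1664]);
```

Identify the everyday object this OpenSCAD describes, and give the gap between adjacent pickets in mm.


A fence section. The picket gap is 106 mm.

Two posts, two rails, 12 pickets — a fence section. Span 2219 mm holds 12 pickets of 70 mm with 13 equal gaps: ⌊(2219 − 12·70) / 13⌋ = 106 mm.


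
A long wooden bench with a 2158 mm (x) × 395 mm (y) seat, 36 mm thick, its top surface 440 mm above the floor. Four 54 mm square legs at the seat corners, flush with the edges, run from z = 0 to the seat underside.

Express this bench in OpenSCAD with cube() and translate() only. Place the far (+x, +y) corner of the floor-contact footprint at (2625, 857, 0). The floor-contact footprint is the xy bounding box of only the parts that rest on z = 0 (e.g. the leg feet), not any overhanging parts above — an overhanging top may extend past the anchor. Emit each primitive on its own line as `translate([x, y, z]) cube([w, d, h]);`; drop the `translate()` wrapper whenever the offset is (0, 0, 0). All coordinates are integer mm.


translate([467, 462, 404]) cube([2158, 395, 36]);
translate([467, 462, 0]) cube([54, 54, 404]);
translate([467, 803, 0]) cube([54, 54, 404]);
translate([2571, 462, 0]) cube([54, 54, 404]);
translate([2571, 803, 0]) cube([54, 54, 404]);


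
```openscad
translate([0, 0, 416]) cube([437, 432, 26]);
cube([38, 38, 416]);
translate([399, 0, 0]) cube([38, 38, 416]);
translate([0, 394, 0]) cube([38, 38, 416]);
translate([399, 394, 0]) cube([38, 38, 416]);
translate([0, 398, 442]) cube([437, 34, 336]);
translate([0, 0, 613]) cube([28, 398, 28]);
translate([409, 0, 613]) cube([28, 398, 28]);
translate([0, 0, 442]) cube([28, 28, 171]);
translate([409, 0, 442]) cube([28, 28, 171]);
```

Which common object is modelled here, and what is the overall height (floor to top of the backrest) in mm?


A chair. The overall height is 778 mm.

A slab on four corner posts with a tall panel at the back — a chair. The seat slab sits at z = 416 with thickness 26, and the 336 mm backrest starts at the seat top, so the overall height is 416 + 26 + 336 = 778 mm.


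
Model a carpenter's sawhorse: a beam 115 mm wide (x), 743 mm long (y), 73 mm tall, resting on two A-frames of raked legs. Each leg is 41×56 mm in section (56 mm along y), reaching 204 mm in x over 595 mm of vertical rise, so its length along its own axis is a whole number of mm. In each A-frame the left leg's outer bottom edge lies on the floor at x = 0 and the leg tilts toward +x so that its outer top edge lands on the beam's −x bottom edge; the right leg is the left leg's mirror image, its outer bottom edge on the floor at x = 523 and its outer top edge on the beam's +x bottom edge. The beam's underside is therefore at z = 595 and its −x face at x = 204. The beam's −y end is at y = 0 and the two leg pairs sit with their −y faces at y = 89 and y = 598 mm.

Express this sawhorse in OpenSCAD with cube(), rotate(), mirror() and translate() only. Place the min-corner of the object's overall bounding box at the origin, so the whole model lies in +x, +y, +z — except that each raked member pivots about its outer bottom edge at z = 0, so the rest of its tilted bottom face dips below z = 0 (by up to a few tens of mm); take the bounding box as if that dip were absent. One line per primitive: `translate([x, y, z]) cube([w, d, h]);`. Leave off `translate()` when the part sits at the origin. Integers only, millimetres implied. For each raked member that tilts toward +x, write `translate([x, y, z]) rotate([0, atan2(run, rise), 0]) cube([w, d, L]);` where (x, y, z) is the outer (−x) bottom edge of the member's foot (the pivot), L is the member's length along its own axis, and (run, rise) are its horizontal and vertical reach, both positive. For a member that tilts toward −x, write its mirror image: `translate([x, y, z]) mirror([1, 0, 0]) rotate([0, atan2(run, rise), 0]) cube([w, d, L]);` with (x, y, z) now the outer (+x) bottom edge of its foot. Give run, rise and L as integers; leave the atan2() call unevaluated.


// leg length = √(204² + 595²) = 629
// right-leg outer foot x = 2·204 + 115 = 523
// beam min-corner = (204, 0, 595)
translate([204, 0, 595]) cube([115, 743, 73]);
translate([0, 89, 0]) rotate([0, atan2(204, 595), 0]) cube([41, 56, 629]);
translate([523, 89, 0]) mirror([1, 0, 0]) rotate([0, atan2(204, 595), 0]) cube([41, 56, 629]);
translate([0, 598, 0]) rotate([0, atan2(204, 595), 0]) cube([41, 56, 629]);
translate([523, 598, 0]) mirror([1, 0, 0]) rotate([0, atan2(204, 595), 0]) cube([41, 56, 629]);


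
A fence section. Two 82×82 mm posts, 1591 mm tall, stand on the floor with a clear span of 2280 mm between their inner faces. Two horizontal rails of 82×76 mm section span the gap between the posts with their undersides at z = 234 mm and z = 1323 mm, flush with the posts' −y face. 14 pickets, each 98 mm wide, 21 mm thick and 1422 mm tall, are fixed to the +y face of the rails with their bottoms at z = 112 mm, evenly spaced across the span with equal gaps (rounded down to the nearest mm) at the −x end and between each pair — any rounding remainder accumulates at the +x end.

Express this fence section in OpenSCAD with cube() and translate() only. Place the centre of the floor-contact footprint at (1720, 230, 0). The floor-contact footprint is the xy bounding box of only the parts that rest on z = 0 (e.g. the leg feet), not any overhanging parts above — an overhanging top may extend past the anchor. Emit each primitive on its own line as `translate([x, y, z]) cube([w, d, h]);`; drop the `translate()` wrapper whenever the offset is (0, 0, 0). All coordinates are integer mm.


translate([498, 189, 0]) cube([82, 82, 1591]);
translate([2860, 189, 0]) cube([82, 82, 1591]);
translate([580, 189, 234]) cube([2280, 82, 76]);
translate([580, 189, 1323]) cube([2280, 82, 76]);
translate([640, 271, 112]) cube([98, 21, 1422]);
translate([798, 271, 112]) cube([98, 21, 1422]);
translate([956, 271, 112]) cube([98, 21, 1422]);
translate([1114, 271, 112]) cube([98, 21, 1422]);
translate([1272, 271, 112]) cube([98, 21, 1422]);
translate([1430, 271, 112]) cube([98, 21, 1422]);
translate([1588, 271, 112]) cube([98, 21, 1422]);
translate([1746, 271, 112]) cube([98, 21, 1422]);
translate([1904, 271, 112]) cube([98, 21, 1422]);
translate([2062, 271, 112]) cube([98, 21, 1422]);
translate([2220, 271, 112]) cube([98, 21, 1422]);
translate([2378, 271, 112]) cube([98, 21, 1422]);
translate([2536, 271, 112]) cube([98, 21, 1422]);
translate([2694, 271, 112]) cube([98, 21, 1422]);


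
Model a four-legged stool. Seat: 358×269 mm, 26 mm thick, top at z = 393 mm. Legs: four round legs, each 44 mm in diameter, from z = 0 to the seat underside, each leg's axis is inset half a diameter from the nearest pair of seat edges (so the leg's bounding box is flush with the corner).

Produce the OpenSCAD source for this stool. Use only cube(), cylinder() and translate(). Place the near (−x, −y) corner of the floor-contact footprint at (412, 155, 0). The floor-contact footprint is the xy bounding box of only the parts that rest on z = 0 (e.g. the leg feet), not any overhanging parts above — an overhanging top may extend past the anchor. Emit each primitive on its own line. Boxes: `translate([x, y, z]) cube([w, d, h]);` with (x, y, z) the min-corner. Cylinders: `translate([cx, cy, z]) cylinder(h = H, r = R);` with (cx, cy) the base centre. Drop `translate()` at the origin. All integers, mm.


translate([412, 155, 367]) cube([358, 269, 26]);
translate([434, 177, 0]) cylinder(h = 367, r = 22);
translate([748, 177, 0]) cylinder(h = 367, r = 22);
translate([434, 402, 0]) cylinder(h = 367, r = 22);
translate([748, 402, 0]) cylinder(h = 367, r = 22);


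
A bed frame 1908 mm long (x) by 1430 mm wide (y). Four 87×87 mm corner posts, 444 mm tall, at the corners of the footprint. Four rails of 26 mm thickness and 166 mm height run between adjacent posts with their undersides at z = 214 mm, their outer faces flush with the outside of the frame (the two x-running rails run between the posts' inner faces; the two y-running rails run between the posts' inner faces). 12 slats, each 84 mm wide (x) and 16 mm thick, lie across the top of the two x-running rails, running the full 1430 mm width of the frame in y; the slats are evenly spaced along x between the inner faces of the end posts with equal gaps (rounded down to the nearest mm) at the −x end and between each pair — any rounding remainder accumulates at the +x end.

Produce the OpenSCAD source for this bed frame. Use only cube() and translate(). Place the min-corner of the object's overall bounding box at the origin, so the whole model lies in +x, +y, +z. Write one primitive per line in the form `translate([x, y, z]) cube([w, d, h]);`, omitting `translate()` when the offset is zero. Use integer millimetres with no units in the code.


cube([87, 87, 444]);
translate([0, 1343, 0]) cube([87, 87, 444]);
translate([1821, 0, 0]) cube([87, 87, 444]);
translate([1821, 1343, 0]) cube([87, 87, 444]);
translate([87, 0, 214]) cube([1734, 26, 166]);
translate([87, 1404, 214]) cube([1734, 26, 166]);
translate([0, 87, 214]) cube([26, 1256, 166]);
translate([1882, 87, 214]) cube([26, 1256, 166]);
translate([142, 0, 380]) cube([84, 1430, 16]);
translate([281, 0, 380]) cube([84, 1430, 16]);
translate([420, 0, 380]) cube([84, 1430, 16]);
translate([559, 0, 380]) cube([84, 1430, 16]);
translate([698, 0, 380]) cube([84, 1430, 16]);
translate([837, 0, 380]) cube([84, 1430, 16]);
translate([976, 0, 380]) cube([84, 1430, 16]);
translate([1115, 0, 380]) cube([84, 1430, 16]);
translate([1254, 0, 380]) cube([84, 1430, 16]);
translate([1393, 0, 380]) cube([84, 1430, 16]);
translate([1532, 0, 380]) cube([84, 1430, 16]);
translate([1671, 0, 380]) cube([84, 1430, 16]);


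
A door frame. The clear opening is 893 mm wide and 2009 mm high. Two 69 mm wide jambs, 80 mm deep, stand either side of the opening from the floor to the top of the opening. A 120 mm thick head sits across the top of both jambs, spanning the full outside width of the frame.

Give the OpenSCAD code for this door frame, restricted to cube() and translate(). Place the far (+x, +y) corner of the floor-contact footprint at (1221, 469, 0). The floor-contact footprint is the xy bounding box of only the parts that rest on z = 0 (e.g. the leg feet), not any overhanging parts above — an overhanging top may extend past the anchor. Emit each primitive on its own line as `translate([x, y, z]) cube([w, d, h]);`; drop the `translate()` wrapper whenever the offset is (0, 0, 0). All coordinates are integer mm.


translate([190, 389, 0]) cube([69, 80, 2009]);
translate([1152, 389, 0]) cube([69, 80, 2009]);
translate([190, 389, 2009]) cube([1031, 80, 120]);


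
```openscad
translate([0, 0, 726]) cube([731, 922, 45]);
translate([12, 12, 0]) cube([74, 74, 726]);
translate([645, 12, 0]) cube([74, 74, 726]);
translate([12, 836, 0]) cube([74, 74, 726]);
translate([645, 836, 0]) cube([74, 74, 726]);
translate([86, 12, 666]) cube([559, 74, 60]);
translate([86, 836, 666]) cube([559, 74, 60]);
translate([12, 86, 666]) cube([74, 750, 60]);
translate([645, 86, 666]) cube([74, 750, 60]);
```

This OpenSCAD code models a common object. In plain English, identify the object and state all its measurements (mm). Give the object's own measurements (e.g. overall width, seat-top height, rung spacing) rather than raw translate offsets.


A table: top 731 mm (x) × 922 mm (y), 45 mm thick, upper face at z = 771 mm, on four 74×74 mm square legs, each inset 12 mm from the nearest pair of top edges from z = 0 to the bottom of the top. Four apron rails, 74 mm thick and 60 mm tall, run between adjacent legs with their top edges flush with the underside of the top and their outer faces flush with the legs' outer faces.


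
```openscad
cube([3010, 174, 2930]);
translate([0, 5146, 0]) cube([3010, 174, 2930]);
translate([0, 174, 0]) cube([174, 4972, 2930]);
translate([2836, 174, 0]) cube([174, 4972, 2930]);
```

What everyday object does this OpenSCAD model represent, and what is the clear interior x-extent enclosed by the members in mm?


A house (or room) frame. The interior width is 2662 mm.

Four 2930 mm walls enclosing a rectangle with no floor or roof — a room or house frame. Outside width is 3010 mm and wall thickness is 174 mm, so the interior width is 3010 − 2 × 174 = 2662 mm.


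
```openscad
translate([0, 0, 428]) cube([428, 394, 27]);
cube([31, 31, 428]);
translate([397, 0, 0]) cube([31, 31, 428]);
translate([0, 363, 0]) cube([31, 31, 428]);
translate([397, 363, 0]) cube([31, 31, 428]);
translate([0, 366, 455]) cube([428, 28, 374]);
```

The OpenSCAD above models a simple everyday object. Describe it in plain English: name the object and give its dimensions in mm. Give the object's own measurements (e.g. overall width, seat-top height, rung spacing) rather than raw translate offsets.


A chair. The seat is a 428×394×27 mm slab with its top at z = 455 mm, on four 31×31 mm corner legs (flush with the seat edges, standing on z = 0). A flat backrest 28 mm thick, 374 mm tall, spans the full seat width and rises from the seat top along its +y edge, rear face flush with the rear of the seat.


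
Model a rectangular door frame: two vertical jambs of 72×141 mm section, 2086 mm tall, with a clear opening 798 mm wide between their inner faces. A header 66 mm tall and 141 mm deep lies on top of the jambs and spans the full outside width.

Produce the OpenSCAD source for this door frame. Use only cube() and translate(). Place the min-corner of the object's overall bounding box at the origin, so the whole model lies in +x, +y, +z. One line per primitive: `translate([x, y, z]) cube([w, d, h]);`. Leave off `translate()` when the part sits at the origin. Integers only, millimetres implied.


cube([72, 141, 2086]);
translate([870, 0, 0]) cube([72, 141, 2086]);
translate([0, 0, 2086]) cube([942, 141, 66]);


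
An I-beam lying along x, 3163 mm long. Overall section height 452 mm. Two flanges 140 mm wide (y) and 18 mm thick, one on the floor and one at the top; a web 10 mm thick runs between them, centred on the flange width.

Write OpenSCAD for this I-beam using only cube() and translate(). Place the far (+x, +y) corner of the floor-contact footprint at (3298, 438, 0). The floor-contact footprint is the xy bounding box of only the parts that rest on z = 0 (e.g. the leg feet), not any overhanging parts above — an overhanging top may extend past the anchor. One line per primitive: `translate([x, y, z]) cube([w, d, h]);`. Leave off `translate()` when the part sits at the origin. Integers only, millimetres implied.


translate([135, 298, 0]) cube([3163, 140, 18]);
translate([135, 363, 18]) cube([3163, 10, 416]);
translate([135, 298, 434]) cube([3163, 140, 18]);
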